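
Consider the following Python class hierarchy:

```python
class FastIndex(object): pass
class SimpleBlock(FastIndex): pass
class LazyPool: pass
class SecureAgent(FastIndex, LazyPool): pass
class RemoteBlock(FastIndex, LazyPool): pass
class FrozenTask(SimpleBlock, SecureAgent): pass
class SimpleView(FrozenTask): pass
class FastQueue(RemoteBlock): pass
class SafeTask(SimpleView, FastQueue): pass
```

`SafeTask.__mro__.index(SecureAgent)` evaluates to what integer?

L[SafeTask] = SafeTask + merge(L[SimpleView], L[FastQueue], [SimpleView FastQueue])
  take SimpleView:  [SimpleView FrozenTask SimpleBlock SecureAgent FastIndex LazyPool object] + [FastQueue RemoteBlock FastIndex LazyPool object] + [SimpleView FastQueue]
  take FrozenTask:  [FrozenTask SimpleBlock SecureAgent FastIndex LazyPool object] + [FastQueue RemoteBlock FastIndex LazyPool object] + [FastQueue]
  take SimpleBlock:  [SimpleBlock SecureAgent FastIndex LazyPool object] + [FastQueue RemoteBlock FastIndex LazyPool object] + [FastQueue]
  take SecureAgent:  [SecureAgent FastIndex LazyPool object] + [FastQueue RemoteBlock FastIndex LazyPool object] + [FastQueue]
  take FastQueue:  [FastIndex LazyPool object] + [FastQueue RemoteBlock FastIndex LazyPool object] + [FastQueue]
  take RemoteBlock:  [FastIndex LazyPool object] + [RemoteBlock FastIndex LazyPool object]
  take FastIndex:  [FastIndex LazyPool object] + [FastIndex LazyPool object]
  take LazyPool:  [LazyPool object] + [LazyPool object]
  take object:  [object] + [object]
MRO: SafeTask SimpleView FrozenTask SimpleBlock SecureAgent FastQueue RemoteBlock FastIndex LazyPool object
SecureAgent sits at index 4.

4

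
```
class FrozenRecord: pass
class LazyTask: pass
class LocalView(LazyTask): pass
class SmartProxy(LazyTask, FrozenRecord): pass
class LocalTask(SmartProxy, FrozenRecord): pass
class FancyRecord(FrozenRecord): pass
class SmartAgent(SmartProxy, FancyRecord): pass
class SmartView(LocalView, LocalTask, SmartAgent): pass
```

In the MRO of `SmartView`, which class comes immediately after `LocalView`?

L[SmartView] = SmartView + merge(L[LocalView], L[LocalTask], L[SmartAgent], [LocalView LocalTask SmartAgent])
  take LocalView:  [LocalView LazyTask object] + [LocalTask SmartProxy LazyTask FrozenRecord object] + [SmartAgent SmartProxy LazyTask FancyRecord FrozenRecord object] + [LocalView LocalTask SmartAgent]
  take LocalTask:  [LazyTask object] + [LocalTask SmartProxy LazyTask FrozenRecord object] + [SmartAgent SmartProxy LazyTask FancyRecord FrozenRecord object] + [LocalTask SmartAgent]
  take SmartAgent:  [LazyTask object] + [SmartProxy LazyTask FrozenRecord object] + [SmartAgent SmartProxy LazyTask FancyRecord FrozenRecord object] + [SmartAgent]
  take SmartProxy:  [LazyTask object] + [SmartProxy LazyTask FrozenRecord object] + [SmartProxy LazyTask FancyRecord FrozenRecord object]
  take LazyTask:  [LazyTask object] + [LazyTask FrozenRecord object] + [LazyTask FancyRecord FrozenRecord object]
  take FancyRecord:  [object] + [FrozenRecord object] + [FancyRecord FrozenRecord object]
  take FrozenRecord:  [object] + [FrozenRecord object] + [FrozenRecord object]
  take object:  [object] + [object] + [object]
MRO: SmartView LocalView LocalTask SmartAgent SmartProxy LazyTask FancyRecord FrozenRecord object
LocalView is at position 1; next is LocalTask.

LocalTask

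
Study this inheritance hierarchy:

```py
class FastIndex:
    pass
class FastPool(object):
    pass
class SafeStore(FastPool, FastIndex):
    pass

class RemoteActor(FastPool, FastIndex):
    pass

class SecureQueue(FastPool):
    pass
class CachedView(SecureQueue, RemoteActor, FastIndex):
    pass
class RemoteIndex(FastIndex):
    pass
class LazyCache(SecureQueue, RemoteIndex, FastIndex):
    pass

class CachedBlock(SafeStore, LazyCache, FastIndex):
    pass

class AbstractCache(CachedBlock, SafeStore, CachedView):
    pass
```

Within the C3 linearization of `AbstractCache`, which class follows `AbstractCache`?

CachedBlock

L[AbstractCache] = AbstractCache + merge(L[CachedBlock], L[SafeStore], L[CachedView], [CachedBlock SafeStore CachedView])
  take CachedBlock:  [CachedBlock SafeStore LazyCache SecureQueue FastPool RemoteIndex FastIndex object] + [SafeStore FastPool FastIndex object] + [CachedView SecureQueue RemoteActor FastPool FastIndex object] + [CachedBlock SafeStore CachedView]
  take SafeStore:  [SafeStore LazyCache SecureQueue FastPool RemoteIndex FastIndex object] + [SafeStore FastPool FastIndex object] + [CachedView SecureQueue RemoteActor FastPool FastIndex object] + [SafeStore CachedView]
  take LazyCache:  [LazyCache SecureQueue FastPool RemoteIndex FastIndex object] + [FastPool FastIndex object] + [CachedView SecureQueue RemoteActor FastPool FastIndex object] + [CachedView]
  take CachedView:  [SecureQueue FastPool RemoteIndex FastIndex object] + [FastPool FastIndex object] + [CachedView SecureQueue RemoteActor FastPool FastIndex object] + [CachedView]
  take SecureQueue:  [SecureQueue FastPool RemoteIndex FastIndex object] + [FastPool FastIndex object] + [SecureQueue RemoteActor FastPool FastIndex object]
  take RemoteActor:  [FastPool RemoteIndex FastIndex object] + [FastPool FastIndex object] + [RemoteActor FastPool FastIndex object]
  take FastPool:  [FastPool RemoteIndex FastIndex object] + [FastPool FastIndex object] + [FastPool FastIndex object]
  take RemoteIndex:  [RemoteIndex FastIndex object] + [FastIndex object] + [FastIndex object]
  take FastIndex:  [FastIndex object] + [FastIndex object] + [FastIndex object]
  take object:  [object] + [object] + [object]
MRO: AbstractCache CachedBlock SafeStore LazyCache CachedView SecureQueue RemoteActor FastPool RemoteIndex FastIndex object
AbstractCache is at position 0; next is CachedBlock.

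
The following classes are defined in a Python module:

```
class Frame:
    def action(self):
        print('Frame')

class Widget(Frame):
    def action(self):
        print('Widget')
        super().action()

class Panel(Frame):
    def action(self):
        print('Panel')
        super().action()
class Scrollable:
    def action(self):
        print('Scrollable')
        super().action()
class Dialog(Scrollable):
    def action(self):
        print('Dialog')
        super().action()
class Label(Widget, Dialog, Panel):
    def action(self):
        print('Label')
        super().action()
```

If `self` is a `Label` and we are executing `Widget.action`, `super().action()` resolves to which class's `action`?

L[Label] = Label + merge(L[Widget], L[Dialog], L[Panel], [Widget Dialog Panel])
  take Widget:  [Widget Frame object] + [Dialog Scrollable object] + [Panel Frame object] + [Widget Dialog Panel]
  take Dialog:  [Frame object] + [Dialog Scrollable object] + [Panel Frame object] + [Dialog Panel]
  take Scrollable:  [Frame object] + [Scrollable object] + [Panel Frame object] + [Panel]
  take Panel:  [Frame object] + [object] + [Panel Frame object] + [Panel]
  take Frame:  [Frame object] + [object] + [Frame object]
  take object:  [object] + [object] + [object]
MRO: Label Widget Dialog Scrollable Panel Frame object
super() in Widget.action on a Label instance goes to the class after Widget in Label's MRO: Dialog.

Dialog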